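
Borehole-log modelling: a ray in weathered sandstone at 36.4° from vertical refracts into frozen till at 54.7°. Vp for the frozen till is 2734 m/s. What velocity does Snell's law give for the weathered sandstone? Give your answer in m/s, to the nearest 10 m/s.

sin 36.4° = 0.5934; sin 54.7° = 0.8161.
V₁ = V₂·(sin θ₁/sin θ₂) = 2734·(0.5934/0.8161) = 1987.91 m/s.

1990 m/s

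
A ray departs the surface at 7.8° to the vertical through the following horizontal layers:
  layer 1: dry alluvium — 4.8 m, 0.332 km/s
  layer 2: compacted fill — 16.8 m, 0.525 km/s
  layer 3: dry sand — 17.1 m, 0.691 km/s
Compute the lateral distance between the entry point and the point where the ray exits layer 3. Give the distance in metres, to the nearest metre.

p = sin θ₁/V₁ = sin 7.8°/0.332 = 4.0878e-01 s/km is conserved through the stack.
Layer 1: θ = 7.80°; offset = 4.8·tan 7.80° = 0.658 m.
Layer 2: sin θ = p·0.525 = 0.2146 → θ = 12.39°; offset = 16.8·tan 12.39° = 3.691 m.
Layer 3: sin θ = p·0.691 = 0.2825 → θ = 16.41°; offset = 17.1·tan 16.41° = 5.035 m.
Total horizontal offset = 9.384 m.

9 m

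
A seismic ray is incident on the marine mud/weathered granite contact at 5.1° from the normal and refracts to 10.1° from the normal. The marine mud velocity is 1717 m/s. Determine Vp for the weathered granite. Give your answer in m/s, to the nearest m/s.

Snell's law: sin 5.1°/V₁ = sin 10.1°/V₂.
V₂ = V₁·sin 10.1°/sin 5.1° = 1717 × 1.9728 = 3387.22 m/s.

3387 m/s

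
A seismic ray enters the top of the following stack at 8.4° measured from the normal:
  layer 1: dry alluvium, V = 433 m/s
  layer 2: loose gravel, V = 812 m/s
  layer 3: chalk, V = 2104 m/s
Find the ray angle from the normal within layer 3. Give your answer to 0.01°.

45.22°

Snell's law across each interface conserves sin θ / V, so sin θ_3 = V_3·sin θ₁/V₁.
sin θ_3 = 2104 × sin 8.4° / 433 = 0.7098.
θ_3 = 45.22° from the vertical.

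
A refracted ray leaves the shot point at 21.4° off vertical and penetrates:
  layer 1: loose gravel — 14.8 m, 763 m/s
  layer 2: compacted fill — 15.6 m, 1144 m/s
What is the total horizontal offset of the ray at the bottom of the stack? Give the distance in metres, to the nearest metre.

16 m

p = sin θ₁/V₁ = sin 21.4°/763 = 4.7821e-04 s/m is conserved through the stack.
Layer 1: θ = 21.40°; offset = 14.8·tan 21.40° = 5.800 m.
Layer 2: sin θ = p·1144 = 0.5471 → θ = 33.17°; offset = 15.6·tan 33.17° = 10.195 m.
Total horizontal offset = 15.995 m.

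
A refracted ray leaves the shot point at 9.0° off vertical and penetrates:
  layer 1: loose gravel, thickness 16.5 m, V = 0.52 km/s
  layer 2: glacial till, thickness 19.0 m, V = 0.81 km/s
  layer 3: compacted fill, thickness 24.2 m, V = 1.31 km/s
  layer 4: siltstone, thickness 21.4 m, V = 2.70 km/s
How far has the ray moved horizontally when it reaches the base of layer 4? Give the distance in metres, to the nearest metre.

48 m

Ray parameter p = sin 9.0° / 0.52 km/s = 3.0084e-01 s/km.
Layer 1: θ = 9.00°; offset = 16.5·tan 9.00° = 2.613 m.
Layer 2: sin θ = p·0.81 = 0.2437 → θ = 14.10°; offset = 19.0·tan 14.10° = 4.774 m.
Layer 3: sin θ = p·1.31 = 0.3941 → θ = 23.21°; offset = 24.2·tan 23.21° = 10.377 m.
Layer 4: sin θ = p·2.70 = 0.8123 → θ = 54.32°; offset = 21.4·tan 54.32° = 29.800 m.
Total horizontal offset = 47.564 m.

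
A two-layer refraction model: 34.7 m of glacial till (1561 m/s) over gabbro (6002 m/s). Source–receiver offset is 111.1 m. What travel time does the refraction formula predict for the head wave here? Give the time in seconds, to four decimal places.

0.0614 s

t = x/V₂ + 2h·√(V₂²−V₁²)/(V₁V₂).
√(V₂²−V₁²) = √(6002²−1561²) = 5795.5 m/s; delay term = 2·34.7·5795.5/(1561·6002) = 0.04293 s.
t = 111.1/6002 + 0.04293 = 0.06144 s.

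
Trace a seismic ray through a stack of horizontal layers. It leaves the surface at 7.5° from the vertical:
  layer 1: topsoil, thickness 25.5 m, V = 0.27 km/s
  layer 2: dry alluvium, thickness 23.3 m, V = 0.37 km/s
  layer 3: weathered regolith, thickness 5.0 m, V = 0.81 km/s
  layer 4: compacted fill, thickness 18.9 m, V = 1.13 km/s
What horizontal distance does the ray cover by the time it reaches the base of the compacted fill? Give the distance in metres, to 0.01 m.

22.05 m

p = sin θ₁/V₁ = sin 7.5°/0.27 = 4.8343e-01 s/km is conserved through the stack.
Layer 1: θ = 7.50°; offset = 25.5·tan 7.50° = 3.3571 m.
Layer 2: sin θ = p·0.37 = 0.1789 → θ = 10.30°; offset = 23.3·tan 10.30° = 4.2360 m.
Layer 3: sin θ = p·0.81 = 0.3916 → θ = 23.05°; offset = 5.0·tan 23.05° = 2.1278 m.
Layer 4: sin θ = p·1.13 = 0.5463 → θ = 33.11°; offset = 18.9·tan 33.11° = 12.3264 m.
Summing the layer offsets gives 22.0473 m.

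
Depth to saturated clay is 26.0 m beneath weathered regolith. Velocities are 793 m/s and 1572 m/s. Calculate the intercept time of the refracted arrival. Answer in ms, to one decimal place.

56.6 ms

tᵢ = 2h·√(V₂²−V₁²)/(V₁V₂).
√(V₂²−V₁²) = √(1572²−793²) = 1357.3 m/s.
tᵢ = 2·26.0·1357.3/(793·1572) = 0.05662 s.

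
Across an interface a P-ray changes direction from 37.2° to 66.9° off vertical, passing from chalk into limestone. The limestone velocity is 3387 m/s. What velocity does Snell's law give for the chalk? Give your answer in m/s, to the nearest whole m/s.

2226 m/s

Snell's law: sin 37.2°/V₁ = sin 66.9°/V₂.
V₁ = V₂·sin 37.2°/sin 66.9° = 3387 × 0.6573 = 2226.28 m/s.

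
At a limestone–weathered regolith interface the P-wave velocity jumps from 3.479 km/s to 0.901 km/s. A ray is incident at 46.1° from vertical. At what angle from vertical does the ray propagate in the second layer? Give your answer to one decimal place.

10.8°

Snell's law: sin θ₂ = (V₂/V₁)·sin θ₁ = (0.901/3.479)·sin 46.1° = 0.1866.
θ₂ = arcsin 0.1866 = 10.76° from the normal.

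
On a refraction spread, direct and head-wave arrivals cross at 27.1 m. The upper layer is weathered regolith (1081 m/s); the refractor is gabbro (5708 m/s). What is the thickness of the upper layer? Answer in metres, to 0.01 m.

11.19 m

h = (x_cross/2)·√((V₂−V₁)/(V₂+V₁)).
(V₂−V₁)/(V₂+V₁) = (5708−1081)/(5708+1081) = 0.6815; √ = 0.8256.
h = (27.1/2)·0.8256 = 11.19 m.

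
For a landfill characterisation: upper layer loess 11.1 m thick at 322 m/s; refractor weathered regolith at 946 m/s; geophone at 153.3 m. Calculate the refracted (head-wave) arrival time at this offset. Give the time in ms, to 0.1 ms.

226.9 ms

t = x/V₂ + 2h·√(V₂²−V₁²)/(V₁V₂).
√(V₂²−V₁²) = √(946²−322²) = 889.5 m/s; delay term = 2·11.1·889.5/(322·946) = 0.06483 s.
t = 153.3/946 + 0.06483 = 0.22688 s.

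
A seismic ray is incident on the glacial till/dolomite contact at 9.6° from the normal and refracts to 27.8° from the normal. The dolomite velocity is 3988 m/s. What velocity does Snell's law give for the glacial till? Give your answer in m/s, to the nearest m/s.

1426 m/s

sin 9.6° = 0.1668; sin 27.8° = 0.4664.
V₁ = V₂·(sin θ₁/sin θ₂) = 3988·(0.1668/0.4664) = 1426.01 m/s.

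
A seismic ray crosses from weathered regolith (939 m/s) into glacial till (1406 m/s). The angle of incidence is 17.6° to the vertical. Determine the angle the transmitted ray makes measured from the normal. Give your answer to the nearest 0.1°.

26.9°

Snell's law: sin θ₂ = (V₂/V₁)·sin θ₁ = (1406/939)·sin 17.6° = 0.4527.
θ₂ = arcsin 0.4527 = 26.92° from the normal.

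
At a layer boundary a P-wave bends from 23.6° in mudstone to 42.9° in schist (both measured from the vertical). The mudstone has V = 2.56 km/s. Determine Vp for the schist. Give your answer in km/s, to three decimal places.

4.353 km/s

Snell's law: sin 23.6°/V₁ = sin 42.9°/V₂.
V₂ = V₁·sin 42.9°/sin 23.6° = 2.56 × 1.7003 = 4.353 km/s.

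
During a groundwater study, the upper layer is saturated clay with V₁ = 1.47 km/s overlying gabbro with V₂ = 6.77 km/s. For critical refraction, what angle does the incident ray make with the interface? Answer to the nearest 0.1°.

Critical incidence: sin θ_c = V₁/V₂ = 1.47/6.77 = 0.2171.
θ_c = arcsin 0.2171 = 12.54°.
Measured from the interface: 90° − 12.54° = 77.46°.

77.5°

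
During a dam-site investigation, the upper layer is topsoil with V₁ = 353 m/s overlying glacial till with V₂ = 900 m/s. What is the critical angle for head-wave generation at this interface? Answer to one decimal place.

23.1°

Critical incidence: sin θ_c = V₁/V₂ = 353/900 = 0.3922.
θ_c = arcsin 0.3922 = 23.09°.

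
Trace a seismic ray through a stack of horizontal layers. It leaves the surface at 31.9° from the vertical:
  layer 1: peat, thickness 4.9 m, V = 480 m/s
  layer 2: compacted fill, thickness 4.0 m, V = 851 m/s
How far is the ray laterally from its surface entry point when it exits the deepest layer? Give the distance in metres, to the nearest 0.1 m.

Apply Snell's law at each interface; in layer i the horizontal offset is hᵢ·tan θᵢ.
Layer 1: θ = 31.90°; offset = 4.9·tan 31.90° = 3.050 m.
Layer 2: sin θ = 851·sin 31.9°/480 = 0.9369, θ = 69.53°; offset = 4.0·tan 69.53° = 10.718 m.
Summing the layer offsets gives 13.768 m.

13.8 m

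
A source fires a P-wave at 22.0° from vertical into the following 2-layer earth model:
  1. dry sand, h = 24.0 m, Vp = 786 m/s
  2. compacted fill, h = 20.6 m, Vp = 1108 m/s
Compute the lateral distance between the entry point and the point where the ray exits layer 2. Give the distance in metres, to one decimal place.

22.5 m

Ray parameter p = sin 22.0° / 786 m/s = 4.7660e-04 s/m.
Layer 1: θ = 22.00°; offset = 24.0·tan 22.00° = 9.697 m.
Layer 2: sin θ = p·1108 = 0.5281 → θ = 31.88°; offset = 20.6·tan 31.88° = 12.810 m.
Summing the layer offsets gives 22.507 m.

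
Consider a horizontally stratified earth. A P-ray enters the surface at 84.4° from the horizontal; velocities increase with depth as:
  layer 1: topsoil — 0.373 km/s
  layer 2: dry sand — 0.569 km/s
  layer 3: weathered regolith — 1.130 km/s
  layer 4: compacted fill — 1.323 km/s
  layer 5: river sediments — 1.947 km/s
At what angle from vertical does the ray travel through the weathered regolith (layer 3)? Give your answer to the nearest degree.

From the normal: θ₁ = 90° − 84.4° = 5.6°.
Snell's law across each interface conserves sin θ / V, so sin θ_3 = V_3·sin θ₁/V₁.
sin θ_3 = 1.130 × sin 5.6° / 0.373 = 0.2956.
θ_3 = arcsin 0.2956 = 17.20°.

17°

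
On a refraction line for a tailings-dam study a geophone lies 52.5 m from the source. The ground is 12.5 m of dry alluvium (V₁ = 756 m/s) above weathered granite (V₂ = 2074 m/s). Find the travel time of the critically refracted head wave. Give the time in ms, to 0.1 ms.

t = x/V₂ + 2h·√(V₂²−V₁²)/(V₁V₂).
√(V₂²−V₁²) = √(2074²−756²) = 1931.3 m/s; delay term = 2·12.5·1931.3/(756·2074) = 0.03079 s.
t = 52.5/2074 + 0.03079 = 0.05611 s.

56.1 ms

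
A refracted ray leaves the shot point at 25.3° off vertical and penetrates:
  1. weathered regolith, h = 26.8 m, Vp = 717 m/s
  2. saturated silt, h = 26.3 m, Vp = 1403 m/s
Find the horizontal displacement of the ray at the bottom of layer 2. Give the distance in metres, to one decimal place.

52.8 m

Apply Snell's law at each interface; in layer i the horizontal offset is hᵢ·tan θᵢ.
Layer 1: θ = 25.30°; offset = 26.8·tan 25.30° = 12.668 m.
Layer 2: sin θ = 1403·sin 25.3°/717 = 0.8362, θ = 56.75°; offset = 26.3·tan 56.75° = 40.107 m.
Total horizontal offset = 52.775 m.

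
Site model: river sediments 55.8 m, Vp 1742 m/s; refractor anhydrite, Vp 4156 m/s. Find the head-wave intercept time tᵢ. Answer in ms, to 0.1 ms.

58.2 ms

tᵢ = 2h·√(V₂²−V₁²)/(V₁V₂).
√(V₂²−V₁²) = √(4156²−1742²) = 3773.3 m/s.
tᵢ = 2·55.8·3773.3/(1742·4156) = 0.05816 s.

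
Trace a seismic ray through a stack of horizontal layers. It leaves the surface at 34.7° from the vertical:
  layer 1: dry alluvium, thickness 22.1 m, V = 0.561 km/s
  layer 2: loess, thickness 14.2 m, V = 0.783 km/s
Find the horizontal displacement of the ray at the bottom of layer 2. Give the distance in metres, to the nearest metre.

34 m

Ray parameter p = sin 34.7° / 0.561 km/s = 1.0148e+00 s/km.
Layer 1: θ = 34.70°; offset = 22.1·tan 34.70° = 15.303 m.
Layer 2: sin θ = p·0.783 = 0.7946 → θ = 52.61°; offset = 14.2·tan 52.61° = 18.582 m.
Σ offsets = 33.885 m.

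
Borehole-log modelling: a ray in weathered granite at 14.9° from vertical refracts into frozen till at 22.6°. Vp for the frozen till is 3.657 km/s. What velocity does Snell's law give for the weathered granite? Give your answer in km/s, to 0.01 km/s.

Snell's law: sin 14.9°/V₁ = sin 22.6°/V₂.
V₁ = V₂·sin 14.9°/sin 22.6° = 3.657 × 0.6691 = 2.45 km/s.

2.45 km/s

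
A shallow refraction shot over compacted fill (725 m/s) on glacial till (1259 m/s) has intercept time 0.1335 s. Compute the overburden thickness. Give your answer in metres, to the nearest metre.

θ_c = arcsin(725/1259) = 35.16°; cos θ_c = 0.8176.
tᵢ = 2h cos θ_c/V₁ ⇒ h = tᵢ·V₁/(2 cos θ_c) = 0.1335·725/(2·0.8176) = 59.19 m.

59 m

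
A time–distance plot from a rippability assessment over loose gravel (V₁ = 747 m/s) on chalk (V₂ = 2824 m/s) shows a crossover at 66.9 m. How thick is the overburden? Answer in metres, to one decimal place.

h = (x_cross/2)·√((V₂−V₁)/(V₂+V₁)).
(V₂−V₁)/(V₂+V₁) = (2824−747)/(2824+747) = 0.5816; √ = 0.7626.
h = (66.9/2)·0.7626 = 25.51 m.

25.5 m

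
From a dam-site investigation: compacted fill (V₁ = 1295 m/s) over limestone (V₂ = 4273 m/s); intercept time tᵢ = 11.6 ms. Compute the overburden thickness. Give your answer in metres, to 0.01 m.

7.88 m

θ_c = arcsin(1295/4273) = 17.64°; cos θ_c = 0.9530.
tᵢ = 2h cos θ_c/V₁ ⇒ h = tᵢ·V₁/(2 cos θ_c) = 0.0116·1295/(2·0.9530) = 7.88 m.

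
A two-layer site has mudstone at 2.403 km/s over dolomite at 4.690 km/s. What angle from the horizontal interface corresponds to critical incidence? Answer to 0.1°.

59.2°

At critical incidence the refracted ray runs along the interface (θ₂ = 90°), so sin θ_c = V₁/V₂.
θ_c = arcsin(2.403/4.690) = arcsin 0.5124 = 30.82°.
Measured from the interface: 90° − 30.82° = 59.18°.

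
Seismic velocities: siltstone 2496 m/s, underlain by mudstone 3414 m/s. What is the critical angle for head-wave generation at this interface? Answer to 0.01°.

46.98°

At critical incidence the refracted ray runs along the interface (θ₂ = 90°), so sin θ_c = V₁/V₂.
θ_c = arcsin(2496/3414) = arcsin 0.7311 = 46.98°.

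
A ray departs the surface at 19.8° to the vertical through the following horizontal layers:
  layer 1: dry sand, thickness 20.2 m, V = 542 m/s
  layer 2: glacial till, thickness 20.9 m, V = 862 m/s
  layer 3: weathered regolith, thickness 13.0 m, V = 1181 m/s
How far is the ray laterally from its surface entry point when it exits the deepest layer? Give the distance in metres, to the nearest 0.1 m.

34.9 m

p = sin θ₁/V₁ = sin 19.8°/542 = 6.2498e-04 s/m is conserved through the stack.
Layer 1: θ = 19.80°; offset = 20.2·tan 19.80° = 7.272 m.
Layer 2: sin θ = p·862 = 0.5387 → θ = 32.60°; offset = 20.9·tan 32.60° = 13.365 m.
Layer 3: sin θ = p·1181 = 0.7381 → θ = 47.57°; offset = 13.0·tan 47.57° = 14.222 m.
Σ offsets = 34.859 m.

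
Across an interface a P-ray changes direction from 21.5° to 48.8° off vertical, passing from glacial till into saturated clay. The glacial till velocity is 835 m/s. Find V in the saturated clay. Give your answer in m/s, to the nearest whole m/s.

1714 m/s

sin 21.5° = 0.3665; sin 48.8° = 0.7524.
V₂ = V₁·(sin θ₂/sin θ₁) = 835·(0.7524/0.3665) = 1714.23 m/s.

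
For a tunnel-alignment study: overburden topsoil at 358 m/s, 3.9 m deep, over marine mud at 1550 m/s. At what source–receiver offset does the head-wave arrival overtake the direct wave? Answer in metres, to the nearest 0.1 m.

9.9 m

x_cross = 2h·√((V₂+V₁)/(V₂−V₁)).
(V₂+V₁)/(V₂−V₁) = (1550+358)/(1550−358) = 1.6007; √ = 1.2652.
x_cross = 2·3.9·1.2652 = 9.87 m.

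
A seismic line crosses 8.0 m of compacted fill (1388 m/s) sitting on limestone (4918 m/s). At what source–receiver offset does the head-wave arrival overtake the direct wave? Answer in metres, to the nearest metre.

21 m

θ_c = arcsin(1388/4918) = 16.39°, so cos θ_c = 0.9593 and tᵢ = 2h cos θ_c/V₁ = 0.0111 s.
At crossover x/V₁ = x/V₂ + tᵢ ⇒ x = tᵢ/(1/V₁ − 1/V₂) = 0.01106/(7.2046e-04 − 2.0333e-04) = 21.39 m.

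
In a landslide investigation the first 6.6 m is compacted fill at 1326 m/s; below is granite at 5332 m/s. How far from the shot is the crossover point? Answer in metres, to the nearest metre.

x_cross = 2h·√((V₂+V₁)/(V₂−V₁)).
(V₂+V₁)/(V₂−V₁) = (5332+1326)/(5332−1326) = 1.6620; √ = 1.2892.
x_cross = 2·6.6·1.2892 = 17.02 m.

17 m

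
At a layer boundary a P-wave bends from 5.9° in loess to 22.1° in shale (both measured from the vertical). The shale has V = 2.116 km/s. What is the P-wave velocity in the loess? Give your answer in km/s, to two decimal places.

0.58 km/s

sin 5.9° = 0.1028; sin 22.1° = 0.3762.
V₁ = V₂·(sin θ₁/sin θ₂) = 2.116·(0.1028/0.3762) = 0.58 km/s.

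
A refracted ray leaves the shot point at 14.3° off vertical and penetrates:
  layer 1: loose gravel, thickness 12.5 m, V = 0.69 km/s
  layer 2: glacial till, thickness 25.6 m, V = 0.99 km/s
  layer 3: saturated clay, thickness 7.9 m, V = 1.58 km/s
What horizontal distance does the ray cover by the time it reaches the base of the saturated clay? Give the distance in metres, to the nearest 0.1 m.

p = sin θ₁/V₁ = sin 14.3°/0.69 = 3.5797e-01 s/km is conserved through the stack.
Layer 1: θ = 14.30°; offset = 12.5·tan 14.30° = 3.186 m.
Layer 2: sin θ = p·0.99 = 0.3544 → θ = 20.76°; offset = 25.6·tan 20.76° = 9.702 m.
Layer 3: sin θ = p·1.58 = 0.5656 → θ = 34.44°; offset = 7.9·tan 34.44° = 5.418 m.
Total horizontal offset = 18.306 m.

18.3 m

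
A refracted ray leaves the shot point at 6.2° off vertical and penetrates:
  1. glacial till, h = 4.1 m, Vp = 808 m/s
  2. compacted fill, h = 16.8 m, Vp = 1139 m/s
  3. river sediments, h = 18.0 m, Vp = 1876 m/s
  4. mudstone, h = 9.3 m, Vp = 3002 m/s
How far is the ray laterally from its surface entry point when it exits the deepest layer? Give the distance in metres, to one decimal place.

11.8 m

Ray parameter p = sin 6.2° / 808 m/s = 1.3366e-04 s/m.
Layer 1: θ = 6.20°; offset = 4.1·tan 6.20° = 0.445 m.
Layer 2: sin θ = p·1139 = 0.1522 → θ = 8.76°; offset = 16.8·tan 8.76° = 2.588 m.
Layer 3: sin θ = p·1876 = 0.2508 → θ = 14.52°; offset = 18.0·tan 14.52° = 4.662 m.
Layer 4: sin θ = p·3002 = 0.4013 → θ = 23.66°; offset = 9.3·tan 23.66° = 4.074 m.
Σ offsets = 11.770 m.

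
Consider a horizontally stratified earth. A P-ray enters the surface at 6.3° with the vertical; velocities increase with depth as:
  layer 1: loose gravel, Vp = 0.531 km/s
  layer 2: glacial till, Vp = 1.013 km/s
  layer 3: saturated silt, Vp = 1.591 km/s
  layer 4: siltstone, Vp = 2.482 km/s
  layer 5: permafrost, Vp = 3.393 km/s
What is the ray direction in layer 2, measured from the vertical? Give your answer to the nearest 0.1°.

Ray parameter p = sin 6.3° / 0.531 = 2.0666e-01 s/km.
sin θ_2 = p·V_2 = 2.0666e-01 × 1.013 = 0.2093.
θ_2 = 12.08° from the vertical.

12.1°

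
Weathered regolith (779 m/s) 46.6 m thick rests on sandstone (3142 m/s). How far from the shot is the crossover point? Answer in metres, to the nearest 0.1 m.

x_cross = 2h·√((V₂+V₁)/(V₂−V₁)).
(V₂+V₁)/(V₂−V₁) = (3142+779)/(3142−779) = 1.6593; √ = 1.2882.
x_cross = 2·46.6·1.2882 = 120.06 m.

120.1 m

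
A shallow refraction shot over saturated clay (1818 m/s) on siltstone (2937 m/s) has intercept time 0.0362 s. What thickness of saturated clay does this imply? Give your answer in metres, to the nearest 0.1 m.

θ_c = arcsin(1818/2937) = 38.24°; cos θ_c = 0.7854.
tᵢ = 2h cos θ_c/V₁ ⇒ h = tᵢ·V₁/(2 cos θ_c) = 0.0362·1818/(2·0.7854) = 41.90 m.

41.9 m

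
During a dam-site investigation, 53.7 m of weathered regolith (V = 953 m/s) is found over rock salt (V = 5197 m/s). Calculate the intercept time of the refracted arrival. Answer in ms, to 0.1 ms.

110.8 ms

θ_c = arcsin(V₁/V₂) = arcsin(953/5197) = 10.57°; cos θ_c = 0.9830.
tᵢ = 2h·cos θ_c / V₁ = 2·53.7·0.9830 / 953 = 0.11079 s.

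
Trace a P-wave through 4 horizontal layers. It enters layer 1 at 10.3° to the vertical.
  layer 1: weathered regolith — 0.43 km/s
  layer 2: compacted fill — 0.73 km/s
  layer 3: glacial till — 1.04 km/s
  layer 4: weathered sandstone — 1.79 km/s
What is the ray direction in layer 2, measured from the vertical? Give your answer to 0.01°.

17.67°

Ray parameter p = sin 10.3° / 0.43 = 4.1582e-01 s/km.
sin θ_2 = p·V_2 = 4.1582e-01 × 0.73 = 0.3035.
θ_2 = arcsin 0.3035 = 17.67°.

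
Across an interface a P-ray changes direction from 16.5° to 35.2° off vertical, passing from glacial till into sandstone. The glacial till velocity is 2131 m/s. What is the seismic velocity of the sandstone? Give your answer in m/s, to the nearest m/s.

4325 m/s

sin 16.5° = 0.2840; sin 35.2° = 0.5764.
V₂ = V₁·(sin θ₂/sin θ₁) = 2131·(0.5764/0.2840) = 4325.04 m/s.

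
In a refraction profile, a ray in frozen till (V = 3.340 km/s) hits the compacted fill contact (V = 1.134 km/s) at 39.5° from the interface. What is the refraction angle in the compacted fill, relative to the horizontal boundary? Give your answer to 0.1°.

74.8°

Convert to the normal: θ₁ = 90° − 39.5° = 50.5°.
Snell's law: sin θ₂ = (V₂/V₁)·sin θ₁ = (1.134/3.340)·sin 50.5° = 0.2620.
θ₂ = arcsin 0.2620 = 15.19° from the normal.
From the interface: 90° − 15.19° = 74.81°.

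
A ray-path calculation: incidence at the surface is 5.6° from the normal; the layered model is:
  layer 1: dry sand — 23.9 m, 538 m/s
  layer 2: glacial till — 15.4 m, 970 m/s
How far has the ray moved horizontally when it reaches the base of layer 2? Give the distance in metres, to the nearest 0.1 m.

p = sin θ₁/V₁ = sin 5.6°/538 = 1.8138e-04 s/m is conserved through the stack.
Layer 1: θ = 5.60°; offset = 23.9·tan 5.60° = 2.343 m.
Layer 2: sin θ = p·970 = 0.1759 → θ = 10.13°; offset = 15.4·tan 10.13° = 2.752 m.
Σ offsets = 5.096 m.

5.1 m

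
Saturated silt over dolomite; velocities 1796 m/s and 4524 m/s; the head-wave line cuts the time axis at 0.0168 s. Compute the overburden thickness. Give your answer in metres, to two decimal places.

16.44 m

θ_c = arcsin(1796/4524) = 23.39°; cos θ_c = 0.9178.
tᵢ = 2h cos θ_c/V₁ ⇒ h = tᵢ·V₁/(2 cos θ_c) = 0.0168·1796/(2·0.9178) = 16.44 m.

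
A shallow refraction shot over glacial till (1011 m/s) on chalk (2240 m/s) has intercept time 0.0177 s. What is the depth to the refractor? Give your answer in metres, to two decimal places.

10.03 m

h = tᵢ·V₁·V₂ / (2·√(V₂²−V₁²)).
√(V₂²−V₁²) = √(2240² − 1011²) = 1998.9 m/s.
h = 0.0177 s × 1011 × 2240 / (2 × 1998.9) = 10.03 m.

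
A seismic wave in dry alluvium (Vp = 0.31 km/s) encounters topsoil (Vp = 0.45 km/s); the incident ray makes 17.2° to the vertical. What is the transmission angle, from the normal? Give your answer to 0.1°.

Snell's law: sin θ₂ = (V₂/V₁)·sin θ₁ = (0.45/0.31)·sin 17.2° = 0.4293.
θ₂ = arcsin 0.4293 = 25.42° from the normal.

25.4°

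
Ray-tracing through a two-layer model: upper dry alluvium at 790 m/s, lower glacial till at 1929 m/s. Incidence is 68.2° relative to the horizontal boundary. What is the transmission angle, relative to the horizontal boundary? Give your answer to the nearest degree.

25°

Convert to the normal: θ₁ = 90° − 68.2° = 21.8°.
Snell's law: sin θ₂ = (V₂/V₁)·sin θ₁ = (1929/790)·sin 21.8° = 0.9068.
θ₂ = sin⁻¹(0.9068) = 65.07° (from vertical).
From the interface: 90° − 65.07° = 24.93°.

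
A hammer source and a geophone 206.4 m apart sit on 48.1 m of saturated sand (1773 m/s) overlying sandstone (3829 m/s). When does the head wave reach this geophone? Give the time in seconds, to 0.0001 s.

0.1020 s

t = x/V₂ + 2h·√(V₂²−V₁²)/(V₁V₂).
√(V₂²−V₁²) = √(3829²−1773²) = 3393.8 m/s; delay term = 2·48.1·3393.8/(1773·3829) = 0.04809 s.
t = 206.4/3829 + 0.04809 = 0.10200 s.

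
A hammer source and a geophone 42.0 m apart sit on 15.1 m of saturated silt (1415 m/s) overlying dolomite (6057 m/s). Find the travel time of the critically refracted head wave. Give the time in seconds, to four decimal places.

0.0277 s

t = x/V₂ + 2h·√(V₂²−V₁²)/(V₁V₂).
√(V₂²−V₁²) = √(6057²−1415²) = 5889.4 m/s; delay term = 2·15.1·5889.4/(1415·6057) = 0.02075 s.
t = 42.0/6057 + 0.02075 = 0.02769 s.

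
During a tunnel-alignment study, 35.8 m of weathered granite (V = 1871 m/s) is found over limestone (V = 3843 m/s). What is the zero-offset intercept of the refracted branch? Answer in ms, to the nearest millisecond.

33 ms

θ_c = arcsin(V₁/V₂) = arcsin(1871/3843) = 29.13°; cos θ_c = 0.8735.
tᵢ = 2h·cos θ_c / V₁ = 2·35.8·0.8735 / 1871 = 0.03343 s.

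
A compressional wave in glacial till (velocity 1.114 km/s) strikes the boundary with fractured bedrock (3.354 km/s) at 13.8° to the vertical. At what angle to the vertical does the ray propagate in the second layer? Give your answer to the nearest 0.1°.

45.9°

Snell's law: sin θ₂ = (V₂/V₁)·sin θ₁ = (3.354/1.114)·sin 13.8° = 0.7182.
θ₂ = sin⁻¹(0.7182) = 45.90° (from vertical).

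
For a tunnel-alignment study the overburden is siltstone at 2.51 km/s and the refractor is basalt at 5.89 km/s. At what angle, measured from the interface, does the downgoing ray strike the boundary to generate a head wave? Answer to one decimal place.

64.8°

At critical incidence the refracted ray runs along the interface (θ₂ = 90°), so sin θ_c = V₁/V₂.
θ_c = arcsin(2.51/5.89) = arcsin 0.4261 = 25.22°.
Measured from the interface: 90° − 25.22° = 64.78°.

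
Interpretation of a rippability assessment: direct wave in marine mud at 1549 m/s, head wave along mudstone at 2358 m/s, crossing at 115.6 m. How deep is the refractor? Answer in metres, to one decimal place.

26.3 m

h = (x_cross/2)·√((V₂−V₁)/(V₂+V₁)).
(V₂−V₁)/(V₂+V₁) = (2358−1549)/(2358+1549) = 0.2071; √ = 0.4550.
h = (115.6/2)·0.4550 = 26.30 m.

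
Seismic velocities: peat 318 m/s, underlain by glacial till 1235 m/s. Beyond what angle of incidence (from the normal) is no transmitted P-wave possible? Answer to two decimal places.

Critical incidence: sin θ_c = V₁/V₂ = 318/1235 = 0.2575.
θ_c = arcsin 0.2575 = 14.92°.

14.92°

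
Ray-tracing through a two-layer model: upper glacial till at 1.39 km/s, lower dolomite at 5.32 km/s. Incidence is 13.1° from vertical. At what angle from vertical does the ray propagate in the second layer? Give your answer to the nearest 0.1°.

sin θ₁/V₁ = sin θ₂/V₂ ⇒ sin θ₂ = 5.32·sin 13.1°/1.39 = 5.32·0.2267/1.39 = 0.8675.
θ₂ = sin⁻¹(0.8675) = 60.17° (from vertical).

60.2°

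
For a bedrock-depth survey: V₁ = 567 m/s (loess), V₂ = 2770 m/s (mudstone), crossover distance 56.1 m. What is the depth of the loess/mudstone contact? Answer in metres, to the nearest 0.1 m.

22.8 m

h = (x_cross/2)·√((V₂−V₁)/(V₂+V₁)).
(V₂−V₁)/(V₂+V₁) = (2770−567)/(2770+567) = 0.6602; √ = 0.8125.
h = (56.1/2)·0.8125 = 22.79 m.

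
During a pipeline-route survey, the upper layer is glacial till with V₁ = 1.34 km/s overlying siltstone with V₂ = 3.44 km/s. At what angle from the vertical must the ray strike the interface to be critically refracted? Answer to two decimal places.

At critical incidence the refracted ray runs along the interface (θ₂ = 90°), so sin θ_c = V₁/V₂.
θ_c = arcsin(1.34/3.44) = arcsin 0.3895 = 22.93°.

22.93°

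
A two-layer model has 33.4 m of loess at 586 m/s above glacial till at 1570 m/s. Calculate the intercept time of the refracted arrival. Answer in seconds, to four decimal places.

0.1058 s

tᵢ = 2h·√(V₂²−V₁²)/(V₁V₂).
√(V₂²−V₁²) = √(1570²−586²) = 1456.5 m/s.
tᵢ = 2·33.4·1456.5/(586·1570) = 0.10576 s.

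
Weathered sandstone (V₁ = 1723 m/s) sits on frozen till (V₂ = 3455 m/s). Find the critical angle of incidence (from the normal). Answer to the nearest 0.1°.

29.9°

At critical incidence the refracted ray runs along the interface (θ₂ = 90°), so sin θ_c = V₁/V₂.
θ_c = arcsin(1723/3455) = arcsin 0.4987 = 29.91°.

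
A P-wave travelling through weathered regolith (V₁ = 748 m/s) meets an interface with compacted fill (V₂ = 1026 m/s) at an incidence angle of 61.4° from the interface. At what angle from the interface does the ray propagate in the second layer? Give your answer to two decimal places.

48.96°

Convert to the normal: θ₁ = 90° − 61.4° = 28.6°.
Snell's law: sin θ₂ = (V₂/V₁)·sin θ₁ = (1026/748)·sin 28.6° = 0.6566.
θ₂ = arcsin 0.6566 = 41.04° from the normal.
From the interface: 90° − 41.04° = 48.96°.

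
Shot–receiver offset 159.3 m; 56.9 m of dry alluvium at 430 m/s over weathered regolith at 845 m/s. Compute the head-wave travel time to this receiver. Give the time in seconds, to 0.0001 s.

θ_c = arcsin(V₁/V₂) = arcsin(430/845) = 30.59°, cos θ_c = 0.8608.
Intercept time tᵢ = 2h cos θ_c / V₁ = 2·56.9·0.8608/430 = 0.22782 s.
t = x/V₂ + tᵢ = 159.3/845 + 0.22782 = 0.41634 s.

0.4163 s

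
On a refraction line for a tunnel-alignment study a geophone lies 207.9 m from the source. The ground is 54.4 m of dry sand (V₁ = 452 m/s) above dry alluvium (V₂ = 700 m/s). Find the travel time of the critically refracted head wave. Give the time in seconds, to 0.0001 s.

θ_c = arcsin(V₁/V₂) = arcsin(452/700) = 40.22°, cos θ_c = 0.7636.
Intercept time tᵢ = 2h cos θ_c / V₁ = 2·54.4·0.7636/452 = 0.18380 s.
t = x/V₂ + tᵢ = 207.9/700 + 0.18380 = 0.48080 s.

0.4808 s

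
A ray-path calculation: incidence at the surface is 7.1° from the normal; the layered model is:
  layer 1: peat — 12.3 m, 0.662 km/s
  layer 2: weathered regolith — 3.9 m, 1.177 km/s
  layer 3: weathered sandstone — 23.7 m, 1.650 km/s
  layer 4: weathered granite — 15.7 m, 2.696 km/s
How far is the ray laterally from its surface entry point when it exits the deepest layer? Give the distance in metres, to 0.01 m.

19.23 m

p = sin θ₁/V₁ = sin 7.1°/0.662 = 1.8671e-01 s/km is conserved through the stack.
Layer 1: θ = 7.10°; offset = 12.3·tan 7.10° = 1.5320 m.
Layer 2: sin θ = p·1.177 = 0.2198 → θ = 12.69°; offset = 3.9·tan 12.69° = 0.8785 m.
Layer 3: sin θ = p·1.650 = 0.3081 → θ = 17.94°; offset = 23.7·tan 17.94° = 7.6745 m.
Layer 4: sin θ = p·2.696 = 0.5034 → θ = 30.22°; offset = 15.7·tan 30.22° = 9.1461 m.
Total horizontal offset = 19.2312 m.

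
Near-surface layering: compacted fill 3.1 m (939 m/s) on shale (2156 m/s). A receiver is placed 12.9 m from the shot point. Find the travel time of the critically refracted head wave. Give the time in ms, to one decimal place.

11.9 ms

t = x/V₂ + 2h·√(V₂²−V₁²)/(V₁V₂).
√(V₂²−V₁²) = √(2156²−939²) = 1940.8 m/s; delay term = 2·3.1·1940.8/(939·2156) = 0.00594 s.
t = 12.9/2156 + 0.00594 = 0.01193 s.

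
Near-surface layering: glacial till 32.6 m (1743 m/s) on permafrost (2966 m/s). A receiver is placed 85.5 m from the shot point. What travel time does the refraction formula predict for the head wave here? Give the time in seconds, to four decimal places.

θ_c = arcsin(V₁/V₂) = arcsin(1743/2966) = 35.99°, cos θ_c = 0.8091.
Intercept time tᵢ = 2h cos θ_c / V₁ = 2·32.6·0.8091/1743 = 0.03027 s.
t = x/V₂ + tᵢ = 85.5/2966 + 0.03027 = 0.05909 s.

0.0591 s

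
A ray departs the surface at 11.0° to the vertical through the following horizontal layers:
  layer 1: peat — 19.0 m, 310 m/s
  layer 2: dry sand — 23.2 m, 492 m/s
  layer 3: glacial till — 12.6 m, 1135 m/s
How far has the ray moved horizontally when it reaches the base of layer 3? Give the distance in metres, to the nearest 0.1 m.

23.4 m

p = sin θ₁/V₁ = sin 11.0°/310 = 6.1551e-04 s/m is conserved through the stack.
Layer 1: θ = 11.00°; offset = 19.0·tan 11.00° = 3.693 m.
Layer 2: sin θ = p·492 = 0.3028 → θ = 17.63°; offset = 23.2·tan 17.63° = 7.372 m.
Layer 3: sin θ = p·1135 = 0.6986 → θ = 44.32°; offset = 12.6·tan 44.32° = 12.302 m.
Total horizontal offset = 23.368 m.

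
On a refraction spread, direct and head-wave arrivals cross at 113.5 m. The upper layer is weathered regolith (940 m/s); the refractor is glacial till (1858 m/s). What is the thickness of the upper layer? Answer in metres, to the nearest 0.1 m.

32.5 m

x_cross = 2h·√((V₂+V₁)/(V₂−V₁)) → h = x_cross / (2·√((V₂+V₁)/(V₂−V₁))).
√((V₂+V₁)/(V₂−V₁)) = √((1858+940)/(1858−940)) = 1.7458.
h = 113.5 / (2·1.7458) = 32.51 m.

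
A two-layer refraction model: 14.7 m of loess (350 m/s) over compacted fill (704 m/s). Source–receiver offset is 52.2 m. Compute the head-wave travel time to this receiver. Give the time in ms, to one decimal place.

147.0 ms

t = x/V₂ + 2h·√(V₂²−V₁²)/(V₁V₂).
√(V₂²−V₁²) = √(704²−350²) = 610.8 m/s; delay term = 2·14.7·610.8/(350·704) = 0.07288 s.
t = 52.2/704 + 0.07288 = 0.14703 s.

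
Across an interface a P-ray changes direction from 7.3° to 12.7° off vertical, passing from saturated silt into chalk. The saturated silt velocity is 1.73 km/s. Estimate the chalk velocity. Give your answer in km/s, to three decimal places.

Snell's law: sin 7.3°/V₁ = sin 12.7°/V₂.
V₂ = V₁·sin 12.7°/sin 7.3° = 1.73 × 1.7302 = 2.993 km/s.

2.993 km/s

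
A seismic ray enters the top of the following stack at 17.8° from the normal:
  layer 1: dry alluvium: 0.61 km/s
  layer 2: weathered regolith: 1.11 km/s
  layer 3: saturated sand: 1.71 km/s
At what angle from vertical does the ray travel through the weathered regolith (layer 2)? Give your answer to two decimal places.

Ray parameter p = sin 17.8° / 0.61 = 5.0114e-01 s/km.
sin θ_2 = p·V_2 = 5.0114e-01 × 1.11 = 0.5563.
θ_2 = 33.80° from the vertical.

33.80°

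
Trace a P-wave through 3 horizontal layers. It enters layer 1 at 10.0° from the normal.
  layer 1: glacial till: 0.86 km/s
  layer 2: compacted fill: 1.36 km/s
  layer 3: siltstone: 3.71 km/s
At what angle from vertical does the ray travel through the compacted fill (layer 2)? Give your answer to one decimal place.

15.9°

Ray parameter p = sin 10.0° / 0.86 = 2.0192e-01 s/km.
sin θ_2 = p·V_2 = 2.0192e-01 × 1.36 = 0.2746.
θ_2 = arcsin 0.2746 = 15.94°.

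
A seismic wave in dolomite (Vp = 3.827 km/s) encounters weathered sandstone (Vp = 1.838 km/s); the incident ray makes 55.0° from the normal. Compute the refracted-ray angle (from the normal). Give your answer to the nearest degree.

sin θ₁/V₁ = sin θ₂/V₂ ⇒ sin θ₂ = 1.838·sin 55.0°/3.827 = 1.838·0.8192/3.827 = 0.3934.
θ₂ = sin⁻¹(0.3934) = 23.17° (from vertical).

23°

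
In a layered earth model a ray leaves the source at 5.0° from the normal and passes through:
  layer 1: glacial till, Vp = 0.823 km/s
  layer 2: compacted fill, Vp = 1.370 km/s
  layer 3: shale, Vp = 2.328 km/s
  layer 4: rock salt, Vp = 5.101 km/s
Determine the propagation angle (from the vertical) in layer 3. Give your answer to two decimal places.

14.27°

Snell's law across each interface conserves sin θ / V, so sin θ_3 = V_3·sin θ₁/V₁.
sin θ_3 = 2.328 × sin 5.0° / 0.823 = 0.2465.
θ_3 = arcsin 0.2465 = 14.27°.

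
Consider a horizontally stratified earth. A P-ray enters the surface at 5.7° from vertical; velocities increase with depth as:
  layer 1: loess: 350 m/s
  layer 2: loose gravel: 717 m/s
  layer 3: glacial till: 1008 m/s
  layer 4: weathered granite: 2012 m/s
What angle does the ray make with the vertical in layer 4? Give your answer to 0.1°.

Ray parameter p = sin 5.7° / 350 = 2.8377e-04 s/m.
sin θ_4 = p·V_4 = 2.8377e-04 × 2012 = 0.5709.
θ_4 = 34.82° from the vertical.

34.8°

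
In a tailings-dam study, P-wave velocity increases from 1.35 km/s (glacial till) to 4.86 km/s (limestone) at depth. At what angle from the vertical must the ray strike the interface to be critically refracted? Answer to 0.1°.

Critical incidence: sin θ_c = V₁/V₂ = 1.35/4.86 = 0.2778.
θ_c = arcsin 0.2778 = 16.13°.

16.1°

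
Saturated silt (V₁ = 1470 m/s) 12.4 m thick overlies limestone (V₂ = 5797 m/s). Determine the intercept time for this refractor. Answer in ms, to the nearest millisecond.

θ_c = arcsin(V₁/V₂) = arcsin(1470/5797) = 14.69°; cos θ_c = 0.9673.
tᵢ = 2h·cos θ_c / V₁ = 2·12.4·0.9673 / 1470 = 0.01632 s.

16 ms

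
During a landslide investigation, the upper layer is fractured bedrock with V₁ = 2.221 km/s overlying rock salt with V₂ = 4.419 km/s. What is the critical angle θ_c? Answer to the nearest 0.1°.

30.2°

At critical incidence the refracted ray runs along the interface (θ₂ = 90°), so sin θ_c = V₁/V₂.
θ_c = arcsin(2.221/4.419) = arcsin 0.5026 = 30.17°.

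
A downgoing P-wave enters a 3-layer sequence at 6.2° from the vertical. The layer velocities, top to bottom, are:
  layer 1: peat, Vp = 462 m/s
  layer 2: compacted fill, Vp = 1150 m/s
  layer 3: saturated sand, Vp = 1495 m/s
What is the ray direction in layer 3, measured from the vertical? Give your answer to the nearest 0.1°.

20.5°

Snell's law across each interface conserves sin θ / V, so sin θ_3 = V_3·sin θ₁/V₁.
sin θ_3 = 1495 × sin 6.2° / 462 = 0.3495.
θ_3 = 20.46° from the vertical.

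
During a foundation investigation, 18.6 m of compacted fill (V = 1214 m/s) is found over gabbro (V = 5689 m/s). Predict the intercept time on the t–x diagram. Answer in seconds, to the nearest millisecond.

0.030 s

θ_c = arcsin(V₁/V₂) = arcsin(1214/5689) = 12.32°; cos θ_c = 0.9770.
tᵢ = 2h·cos θ_c / V₁ = 2·18.6·0.9770 / 1214 = 0.02994 s.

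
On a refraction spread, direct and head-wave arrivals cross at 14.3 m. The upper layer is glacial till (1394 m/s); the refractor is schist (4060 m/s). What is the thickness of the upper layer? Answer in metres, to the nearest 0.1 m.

x_cross = 2h·√((V₂+V₁)/(V₂−V₁)) → h = x_cross / (2·√((V₂+V₁)/(V₂−V₁))).
√((V₂+V₁)/(V₂−V₁)) = √((4060+1394)/(4060−1394)) = 1.4303.
h = 14.3 / (2·1.4303) = 5.00 m.

5.0 m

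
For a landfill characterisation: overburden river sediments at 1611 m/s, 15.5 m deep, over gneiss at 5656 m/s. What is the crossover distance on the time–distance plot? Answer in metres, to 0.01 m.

x_cross = 2h·√((V₂+V₁)/(V₂−V₁)).
(V₂+V₁)/(V₂−V₁) = (5656+1611)/(5656−1611) = 1.7965; √ = 1.3404.
x_cross = 2·15.5·1.3404 = 41.55 m.

41.55 m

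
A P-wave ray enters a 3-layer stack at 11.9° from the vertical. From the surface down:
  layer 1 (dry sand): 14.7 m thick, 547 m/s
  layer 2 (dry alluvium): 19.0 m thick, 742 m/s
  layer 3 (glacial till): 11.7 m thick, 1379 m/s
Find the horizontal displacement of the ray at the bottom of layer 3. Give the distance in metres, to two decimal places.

15.75 m

p = sin θ₁/V₁ = sin 11.9°/547 = 3.7697e-04 s/m is conserved through the stack.
Layer 1: θ = 11.90°; offset = 14.7·tan 11.90° = 3.0978 m.
Layer 2: sin θ = p·742 = 0.2797 → θ = 16.24°; offset = 19.0·tan 16.24° = 5.5355 m.
Layer 3: sin θ = p·1379 = 0.5198 → θ = 31.32°; offset = 11.7·tan 31.32° = 7.1198 m.
Σ offsets = 15.7531 m.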